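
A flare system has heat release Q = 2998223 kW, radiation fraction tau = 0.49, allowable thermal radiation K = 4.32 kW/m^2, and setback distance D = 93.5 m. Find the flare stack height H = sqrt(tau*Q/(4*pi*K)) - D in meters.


tau*Q/(4*pi*K) = 0.49 * 2998223 / (4 * pi * 4.32) = 27062.4
sqrt(27062.4) = 164.507
H = 164.507 - 93.5 = 71.01

71.01 m


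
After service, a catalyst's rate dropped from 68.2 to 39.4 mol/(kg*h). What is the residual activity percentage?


Activity (%) = (rate_used / rate_fresh) * 100
rate_used = 39.4, rate_fresh = 68.2
= (39.4 / 68.2) * 100
= 0.5777 * 100 = 57.77

57.77 %


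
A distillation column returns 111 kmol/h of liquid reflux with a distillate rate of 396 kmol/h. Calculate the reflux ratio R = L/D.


Reflux ratio definition: R = L / D (liquid returned / distillate withdrawn)
L = 111 kmol/h, D = 396 kmol/h
R = 111 / 396 = 0.2803

0.2803


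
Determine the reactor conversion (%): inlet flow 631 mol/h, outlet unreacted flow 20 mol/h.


X = (F_in - F_out) / F_in * 100
Moles reacted = 631 - 20 = 611
X = 611 / 631 * 100
= 0.9683 * 100
= 96.83 %

96.83 %


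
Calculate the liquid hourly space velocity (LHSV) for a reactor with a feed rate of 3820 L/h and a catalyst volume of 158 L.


LHSV = volumetric feed rate / catalyst volume
= 3820 L/h / 158 L
= 24.18 h^-1

24.18 h^-1


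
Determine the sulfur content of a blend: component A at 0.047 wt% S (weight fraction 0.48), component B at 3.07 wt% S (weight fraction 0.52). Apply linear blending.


Linear sulfur blending: S_blend = x1*S1 + x2*S2
Contribution 1: 0.48 * 0.047 = 0.02256 wt%
Contribution 2: 0.52 * 3.07 = 1.5964 wt%
S_blend = 0.02256 + 1.5964 = 1.61896

1.61896 wt%


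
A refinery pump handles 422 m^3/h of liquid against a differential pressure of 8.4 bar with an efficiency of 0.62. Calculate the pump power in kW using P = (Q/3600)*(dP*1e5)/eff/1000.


Q = 422 / 3600 = 0.117222 m^3/s
P = 0.117222 * (8.4 * 1e5) / 0.62 / 1000 = 158.8

158.8 kW


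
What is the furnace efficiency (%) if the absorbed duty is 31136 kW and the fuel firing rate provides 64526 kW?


Furnace efficiency = Q_absorbed / Q_fuel * 100
= 31136 / 64526 * 100 = 48.25

48.25 %


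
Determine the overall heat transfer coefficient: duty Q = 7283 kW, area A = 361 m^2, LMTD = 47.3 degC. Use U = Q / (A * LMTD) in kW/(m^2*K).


From Q = U*A*LMTD, U = Q / (A * LMTD)
U = 7283 / (361 * 47.3) = 7283 / 17075.3 = 0.4265

0.4265 kW/(m^2*K)


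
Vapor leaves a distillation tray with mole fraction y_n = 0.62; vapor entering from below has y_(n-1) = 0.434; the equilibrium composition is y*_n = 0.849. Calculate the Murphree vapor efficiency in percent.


Murphree vapor efficiency: EMV = (y_n - y_(n-1)) / (y*_n - y_(n-1)) * 100
EMV = (0.62 - 0.434) / (0.849 - 0.434) * 100 = 0.186 / 0.415 * 100 = 44.82

44.82 %


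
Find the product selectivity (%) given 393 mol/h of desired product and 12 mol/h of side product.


Selectivity = desired / (desired + undesired) * 100
Total products = 393 + 12 = 405 mol/h
S = 393 / 405 * 100
= 0.9704 * 100
= 97.04 %

97.04 %


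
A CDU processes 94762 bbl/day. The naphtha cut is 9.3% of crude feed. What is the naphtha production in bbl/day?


Crude throughput = 94762 bbl/day
Fraction yield = 9.3%
yield = throughput * fraction / 100
yield = 94762 * 9.3 / 100 = 8812.866

8812.866 bbl/day


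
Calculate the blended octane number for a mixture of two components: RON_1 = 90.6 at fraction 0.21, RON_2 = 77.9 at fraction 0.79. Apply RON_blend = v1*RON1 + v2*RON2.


Linear blending: RON_blend = sum(vi * RONi)
Contribution 1: 0.21 * 90.6 = 19.026
Contribution 2: 0.79 * 77.9 = 61.541
RON_blend = 19.026 + 61.541 = 80.567

80.567


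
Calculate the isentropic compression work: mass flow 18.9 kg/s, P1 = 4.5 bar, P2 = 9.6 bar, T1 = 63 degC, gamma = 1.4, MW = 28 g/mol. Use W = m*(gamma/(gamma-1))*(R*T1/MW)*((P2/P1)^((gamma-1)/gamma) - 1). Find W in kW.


Isentropic work: W = m*(gamma/(gamma-1))*(R*T1/MW)*((P2/P1)^((gamma-1)/gamma) - 1)
T1 = 63 + 273.15 = 336.15 K
Pressure ratio = 9.6 / 4.5 = 2.13333
Exponent = (1.4 - 1)/1.4 = 0.285714
(P2/P1)^exp - 1 = 2.13333^0.285714 - 1 = 0.241699
W = 18.9 * 1.4 / 0.4 * 8.314 * 336.15 / 28 * 0.241699 = 1596

1596 kW


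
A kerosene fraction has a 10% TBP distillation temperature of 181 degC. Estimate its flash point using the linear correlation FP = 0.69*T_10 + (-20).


FP = 0.69 * 181 + (-20) = 104.89

104.89 degC


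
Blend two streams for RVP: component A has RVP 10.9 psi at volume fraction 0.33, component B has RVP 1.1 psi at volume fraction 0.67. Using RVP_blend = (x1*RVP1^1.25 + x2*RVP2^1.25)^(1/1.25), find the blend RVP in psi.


Chevron index: RVP_blend = (sum xi*RVPi^1.25)^(1/1.25)
RVP^1.25 terms: 0.33 * 10.9^1.25 + 0.67 * 1.1^1.25 = 7.29055
RVP_blend = 7.29055^(1/1.25) = 4.900

4.900 psi


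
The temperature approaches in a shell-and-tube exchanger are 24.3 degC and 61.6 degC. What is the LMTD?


LMTD = (dT1 - dT2) / ln(dT1/dT2)
= (24.3 - 61.6) / ln(24.3 / 61.6) = -37.3 / -0.930186 = 40.10

40.10 degC


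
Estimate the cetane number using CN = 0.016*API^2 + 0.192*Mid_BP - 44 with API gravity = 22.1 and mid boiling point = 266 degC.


CN = 0.016 * 22.1^2 + 0.192 * 266 - 44
CN = 7.81456 + 51.072 - 44 = 14.88656

14.88656


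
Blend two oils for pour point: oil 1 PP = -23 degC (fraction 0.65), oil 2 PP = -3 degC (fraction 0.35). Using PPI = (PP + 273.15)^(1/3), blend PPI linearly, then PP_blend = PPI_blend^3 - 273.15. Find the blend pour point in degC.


PPI_1 = (-23 + 273.15)^(1/3) = 6.300865
PPI_2 = (-3 + 273.15)^(1/3) = 6.464501
PPI_blend = 0.65 * 6.300865 + 0.35 * 6.464501 = 6.358138
PP_blend = 6.358138^3 - 273.15 = 257.0336 - 273.15 = -16.12

-16.12 degC


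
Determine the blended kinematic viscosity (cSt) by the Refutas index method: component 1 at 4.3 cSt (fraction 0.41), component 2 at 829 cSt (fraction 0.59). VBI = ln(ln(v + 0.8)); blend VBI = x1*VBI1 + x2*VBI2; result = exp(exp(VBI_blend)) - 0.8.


Refutas method: VBN_i = 14.534*ln(ln(visc_i + 0.8)) + 10.975, blended linearly by mass fraction; since VBN is linear in VBI_i = ln(ln(visc_i + 0.8)) and the fractions sum to 1, blend VBI directly: visc = exp(exp(VBI_blend)) - 0.8
VBI_1 = ln(ln(4.3 + 0.8)) = 0.488114
VBI_2 = ln(ln(829 + 0.8)) = 1.90526
VBI_blend = 0.41 * 0.488114 + 0.59 * 1.90526 = 1.32423
visc_blend = exp(exp(1.32423)) - 0.8 = 42.12

42.12 cSt


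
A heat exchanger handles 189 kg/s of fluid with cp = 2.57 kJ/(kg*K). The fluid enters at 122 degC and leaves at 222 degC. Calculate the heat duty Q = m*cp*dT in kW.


Q = m_dot * cp * delta_T
delta_T = 222 - 122 = 100 K
Q = 189 * 2.57 * 100
= 485.73 * 100
= 48573 kW

48573 kW


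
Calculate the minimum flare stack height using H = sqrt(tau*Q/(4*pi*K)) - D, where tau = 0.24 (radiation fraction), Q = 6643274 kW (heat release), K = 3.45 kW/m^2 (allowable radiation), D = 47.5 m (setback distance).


tau*Q/(4*pi*K) = 0.24 * 6643274 / (4 * pi * 3.45) = 36776
sqrt(36776) = 191.771
H = 191.771 - 47.5 = 144.3

144.3 m


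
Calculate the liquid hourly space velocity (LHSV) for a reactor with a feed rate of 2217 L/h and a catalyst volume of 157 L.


LHSV = volumetric feed rate / catalyst volume
= 2217 L/h / 157 L
= 14.12 h^-1

14.12 h^-1


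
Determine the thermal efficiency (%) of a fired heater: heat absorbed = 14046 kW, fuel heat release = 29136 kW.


Furnace efficiency = Q_absorbed / Q_fuel * 100
= 14046 / 29136 * 100 = 48.21

48.21 %


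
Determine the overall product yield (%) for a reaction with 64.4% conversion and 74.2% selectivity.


Overall yield = conversion (%) * selectivity (%) / 100
Conversion = 64.4%, Selectivity = 74.2%
Y = 64.4 * 74.2 / 100
= 47.7848 %

47.7848 %


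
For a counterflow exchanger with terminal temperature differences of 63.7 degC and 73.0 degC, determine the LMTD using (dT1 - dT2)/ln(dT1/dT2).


LMTD = (dT1 - dT2) / ln(dT1/dT2)
= (63.7 - 73.0) / ln(63.7 / 73.0) = -9.3 / -0.136275 = 68.24

68.24 degC


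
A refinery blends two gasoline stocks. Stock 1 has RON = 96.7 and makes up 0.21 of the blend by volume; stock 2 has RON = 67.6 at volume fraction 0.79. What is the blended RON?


Linear blending: RON_blend = sum(vi * RONi)
Contribution 1: 0.21 * 96.7 = 20.307
Contribution 2: 0.79 * 67.6 = 53.404
RON_blend = 20.307 + 53.404 = 73.711

73.711


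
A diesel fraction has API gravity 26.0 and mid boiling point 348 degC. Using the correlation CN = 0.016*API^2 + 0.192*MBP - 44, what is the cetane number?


CN = 0.016 * 26.0^2 + 0.192 * 348 - 44
CN = 10.816 + 66.816 - 44 = 33.632

33.632


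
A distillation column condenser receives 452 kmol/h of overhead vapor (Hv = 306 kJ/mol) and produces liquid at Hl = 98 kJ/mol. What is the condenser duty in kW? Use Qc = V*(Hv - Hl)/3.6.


Qc = 452 * (306 - 98) / 3.6 = 452 * 208 / 3.6 = 26120

26120 kW


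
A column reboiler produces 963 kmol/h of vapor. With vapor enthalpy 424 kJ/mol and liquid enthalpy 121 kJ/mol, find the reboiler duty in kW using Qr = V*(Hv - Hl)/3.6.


Qr = 963 * (424 - 121) / 3.6 = 963 * 303 / 3.6 = 81050

81050 kW


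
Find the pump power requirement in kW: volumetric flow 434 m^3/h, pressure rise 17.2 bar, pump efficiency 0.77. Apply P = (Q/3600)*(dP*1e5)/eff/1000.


Q = 434 / 3600 = 0.120556 m^3/s
P = 0.120556 * (17.2 * 1e5) / 0.77 / 1000 = 269.3

269.3 kW


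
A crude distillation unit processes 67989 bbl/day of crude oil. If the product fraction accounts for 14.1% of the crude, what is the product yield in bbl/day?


Crude throughput = 67989 bbl/day
Fraction yield = 14.1%
yield = throughput * fraction / 100
yield = 67989 * 14.1 / 100 = 9586.449

9586.449 bbl/day


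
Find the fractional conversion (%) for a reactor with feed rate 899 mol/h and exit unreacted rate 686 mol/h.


X = (F_in - F_out) / F_in * 100
Moles reacted = 899 - 686 = 213
X = 213 / 899 * 100
= 0.2369 * 100
= 23.69 %

23.69 %


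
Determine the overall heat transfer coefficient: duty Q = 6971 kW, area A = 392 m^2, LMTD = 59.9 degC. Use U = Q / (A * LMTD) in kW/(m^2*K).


From Q = U*A*LMTD, U = Q / (A * LMTD)
U = 6971 / (392 * 59.9) = 6971 / 23480.8 = 0.2969

0.2969 kW/(m^2*K)


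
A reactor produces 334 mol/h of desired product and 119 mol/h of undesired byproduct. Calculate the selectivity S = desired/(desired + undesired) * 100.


Selectivity = desired / (desired + undesired) * 100
Total products = 334 + 119 = 453 mol/h
S = 334 / 453 * 100
= 0.7373 * 100
= 73.73 %

73.73 %


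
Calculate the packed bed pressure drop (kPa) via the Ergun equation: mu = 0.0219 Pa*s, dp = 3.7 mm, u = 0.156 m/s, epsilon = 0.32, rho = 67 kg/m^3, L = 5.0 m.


dp = 3.7 mm = 0.0037 m
Viscous term = 150*0.0219*0.156*(1-0.32)^2 / (0.0037^2*0.32^3) = 528232
Inertial term = 1.75*67*0.156^2*(1-0.32) / (0.0037*0.32^3) = 16003.7
dP/L = 528232 + 16003.7 = 544236 Pa/m
dP = 544236 * 5.0 / 1000 = 2721 kPa

2721 kPa


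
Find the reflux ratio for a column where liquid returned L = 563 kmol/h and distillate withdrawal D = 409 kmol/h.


Reflux ratio definition: R = L / D (liquid returned / distillate withdrawn)
L = 563 kmol/h, D = 409 kmol/h
R = 563 / 409 = 1.377

1.377


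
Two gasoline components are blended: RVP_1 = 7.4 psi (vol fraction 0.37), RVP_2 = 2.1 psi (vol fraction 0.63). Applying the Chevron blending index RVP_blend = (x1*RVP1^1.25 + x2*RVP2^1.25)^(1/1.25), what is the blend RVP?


Chevron index: RVP_blend = (sum xi*RVPi^1.25)^(1/1.25)
RVP^1.25 terms: 0.37 * 7.4^1.25 + 0.63 * 2.1^1.25 = 6.1085
RVP_blend = 6.1085^(1/1.25) = 4.254

4.254 psi


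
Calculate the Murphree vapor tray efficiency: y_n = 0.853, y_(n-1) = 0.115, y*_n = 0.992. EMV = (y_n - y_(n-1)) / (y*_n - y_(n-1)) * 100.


Murphree vapor efficiency: EMV = (y_n - y_(n-1)) / (y*_n - y_(n-1)) * 100
EMV = (0.853 - 0.115) / (0.992 - 0.115) * 100 = 0.738 / 0.877 * 100 = 84.15

84.15 %


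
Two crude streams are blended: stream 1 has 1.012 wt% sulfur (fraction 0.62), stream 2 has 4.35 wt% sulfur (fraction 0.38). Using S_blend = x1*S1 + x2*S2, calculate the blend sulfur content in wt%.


Linear sulfur blending: S_blend = x1*S1 + x2*S2
Contribution 1: 0.62 * 1.012 = 0.62744 wt%
Contribution 2: 0.38 * 4.35 = 1.653 wt%
S_blend = 0.62744 + 1.653 = 2.28044

2.28044 wt%


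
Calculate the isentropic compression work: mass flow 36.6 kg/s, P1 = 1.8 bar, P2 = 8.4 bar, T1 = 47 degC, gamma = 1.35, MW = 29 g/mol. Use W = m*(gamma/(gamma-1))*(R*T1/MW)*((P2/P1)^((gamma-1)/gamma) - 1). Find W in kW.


Isentropic work: W = m*(gamma/(gamma-1))*(R*T1/MW)*((P2/P1)^((gamma-1)/gamma) - 1)
T1 = 47 + 273.15 = 320.15 K
Pressure ratio = 8.4 / 1.8 = 4.66667
Exponent = (1.35 - 1)/1.35 = 0.259259
(P2/P1)^exp - 1 = 4.66667^0.259259 - 1 = 0.490892
W = 36.6 * 1.35 / 0.35 * 8.314 * 320.15 / 29 * 0.490892 = 6361

6361 kW


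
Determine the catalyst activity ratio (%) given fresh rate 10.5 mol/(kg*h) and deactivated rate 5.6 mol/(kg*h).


Activity (%) = (rate_used / rate_fresh) * 100
rate_used = 5.6, rate_fresh = 10.5
= (5.6 / 10.5) * 100
= 0.5333 * 100 = 53.33

53.33 %


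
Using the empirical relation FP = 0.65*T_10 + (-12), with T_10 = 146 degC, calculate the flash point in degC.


FP = 0.65 * 146 + (-12) = 82.9

82.9 degC


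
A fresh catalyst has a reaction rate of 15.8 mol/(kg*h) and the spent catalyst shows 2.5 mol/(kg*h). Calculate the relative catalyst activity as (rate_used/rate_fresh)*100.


Activity (%) = (rate_used / rate_fresh) * 100
rate_used = 2.5, rate_fresh = 15.8
= (2.5 / 15.8) * 100
= 0.1582 * 100 = 15.82

15.82 %


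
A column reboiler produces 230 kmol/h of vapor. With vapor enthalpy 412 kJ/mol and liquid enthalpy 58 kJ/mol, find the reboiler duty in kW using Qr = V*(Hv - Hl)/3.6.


Qr = 230 * (412 - 58) / 3.6 = 230 * 354 / 3.6 = 22620

22620 kW


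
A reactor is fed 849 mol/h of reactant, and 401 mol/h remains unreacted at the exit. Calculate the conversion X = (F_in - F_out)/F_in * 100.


X = (F_in - F_out) / F_in * 100
Moles reacted = 849 - 401 = 448
X = 448 / 849 * 100
= 0.5277 * 100
= 52.77 %

52.77 %


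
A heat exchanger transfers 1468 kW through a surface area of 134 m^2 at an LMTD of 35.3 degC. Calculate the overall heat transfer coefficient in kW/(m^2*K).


From Q = U*A*LMTD, U = Q / (A * LMTD)
U = 1468 / (134 * 35.3) = 1468 / 4730.2 = 0.3103

0.3103 kW/(m^2*K)


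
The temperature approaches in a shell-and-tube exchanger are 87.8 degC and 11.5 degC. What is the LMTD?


LMTD = (dT1 - dT2) / ln(dT1/dT2)
= (87.8 - 11.5) / ln(87.8 / 11.5) = 76.3 / 2.03271 = 37.54

37.54 degC


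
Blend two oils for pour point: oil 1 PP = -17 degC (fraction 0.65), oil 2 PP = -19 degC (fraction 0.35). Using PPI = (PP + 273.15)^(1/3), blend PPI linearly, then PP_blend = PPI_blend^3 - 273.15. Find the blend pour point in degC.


PPI_1 = (-17 + 273.15)^(1/3) = 6.350844
PPI_2 = (-19 + 273.15)^(1/3) = 6.334272
PPI_blend = 0.65 * 6.350844 + 0.35 * 6.334272 = 6.345044
PP_blend = 6.345044^3 - 273.15 = 255.4488 - 273.15 = -17.7

-17.7 degC


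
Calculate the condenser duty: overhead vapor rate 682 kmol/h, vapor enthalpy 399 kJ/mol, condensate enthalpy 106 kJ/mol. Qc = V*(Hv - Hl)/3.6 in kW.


Qc = 682 * (399 - 106) / 3.6 = 682 * 293 / 3.6 = 55510

55510 kW


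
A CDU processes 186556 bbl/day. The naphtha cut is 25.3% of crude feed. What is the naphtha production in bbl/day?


Crude throughput = 186556 bbl/day
Fraction yield = 25.3%
yield = throughput * fraction / 100
yield = 186556 * 25.3 / 100 = 47198.668

47198.668 bbl/day


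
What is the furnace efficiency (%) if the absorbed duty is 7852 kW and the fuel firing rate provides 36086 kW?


Furnace efficiency = Q_absorbed / Q_fuel * 100
= 7852 / 36086 * 100 = 21.76

21.76 %


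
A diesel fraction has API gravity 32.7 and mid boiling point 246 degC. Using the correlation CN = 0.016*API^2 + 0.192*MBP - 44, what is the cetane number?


CN = 0.016 * 32.7^2 + 0.192 * 246 - 44
CN = 17.10864 + 47.232 - 44 = 20.34064

20.34064


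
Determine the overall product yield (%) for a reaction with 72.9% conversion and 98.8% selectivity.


Overall yield = conversion (%) * selectivity (%) / 100
Conversion = 72.9%, Selectivity = 98.8%
Y = 72.9 * 98.8 / 100
= 72.0252 %

72.0252 %


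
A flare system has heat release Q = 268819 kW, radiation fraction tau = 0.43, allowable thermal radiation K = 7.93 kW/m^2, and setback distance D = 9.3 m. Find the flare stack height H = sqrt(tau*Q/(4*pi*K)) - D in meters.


tau*Q/(4*pi*K) = 0.43 * 268819 / (4 * pi * 7.93) = 1159.97
sqrt(1159.97) = 34.0583
H = 34.0583 - 9.3 = 24.76

24.76 m


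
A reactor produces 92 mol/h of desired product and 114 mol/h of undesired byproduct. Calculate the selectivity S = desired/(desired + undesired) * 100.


Selectivity = desired / (desired + undesired) * 100
Total products = 92 + 114 = 206 mol/h
S = 92 / 206 * 100
= 0.4466 * 100
= 44.66 %

44.66 %


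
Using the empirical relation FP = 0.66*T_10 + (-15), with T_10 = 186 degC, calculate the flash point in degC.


FP = 0.66 * 186 + (-15) = 107.76

107.76 degC


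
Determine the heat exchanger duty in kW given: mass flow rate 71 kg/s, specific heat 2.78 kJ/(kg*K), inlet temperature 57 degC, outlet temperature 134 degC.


Q = m_dot * cp * delta_T
delta_T = 134 - 57 = 77 K
Q = 71 * 2.78 * 77
= 197.38 * 77
= 15198.26 kW

15198.26 kW


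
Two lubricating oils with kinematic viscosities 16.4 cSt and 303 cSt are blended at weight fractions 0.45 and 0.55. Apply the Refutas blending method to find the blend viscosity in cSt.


Refutas method: VBN_i = 14.534*ln(ln(visc_i + 0.8)) + 10.975, blended linearly by mass fraction; since VBN is linear in VBI_i = ln(ln(visc_i + 0.8)) and the fractions sum to 1, blend VBI directly: visc = exp(exp(VBI_blend)) - 0.8
VBI_1 = ln(ln(16.4 + 0.8)) = 1.04553
VBI_2 = ln(ln(303 + 0.8)) = 1.74333
VBI_blend = 0.45 * 1.04553 + 0.55 * 1.74333 = 1.42932
visc_blend = exp(exp(1.42932)) - 0.8 = 64.30

64.30 cSt


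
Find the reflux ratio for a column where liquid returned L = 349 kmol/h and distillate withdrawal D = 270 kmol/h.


Reflux ratio definition: R = L / D (liquid returned / distillate withdrawn)
L = 349 kmol/h, D = 270 kmol/h
R = 349 / 270 = 1.293

1.293


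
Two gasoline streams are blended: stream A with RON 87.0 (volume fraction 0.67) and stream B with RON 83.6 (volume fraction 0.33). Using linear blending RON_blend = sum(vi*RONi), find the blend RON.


Linear blending: RON_blend = sum(vi * RONi)
Contribution 1: 0.67 * 87.0 = 58.29
Contribution 2: 0.33 * 83.6 = 27.588
RON_blend = 58.29 + 27.588 = 85.878

85.878


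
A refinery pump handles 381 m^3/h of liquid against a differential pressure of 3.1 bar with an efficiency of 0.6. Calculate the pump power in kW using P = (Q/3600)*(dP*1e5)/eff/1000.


Q = 381 / 3600 = 0.105833 m^3/s
P = 0.105833 * (3.1 * 1e5) / 0.6 / 1000 = 54.68

54.68 kW


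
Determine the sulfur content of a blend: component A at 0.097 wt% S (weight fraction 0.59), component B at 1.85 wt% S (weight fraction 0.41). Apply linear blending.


Linear sulfur blending: S_blend = x1*S1 + x2*S2
Contribution 1: 0.59 * 0.097 = 0.05723 wt%
Contribution 2: 0.41 * 1.85 = 0.7585 wt%
S_blend = 0.05723 + 0.7585 = 0.81573

0.81573 wt%


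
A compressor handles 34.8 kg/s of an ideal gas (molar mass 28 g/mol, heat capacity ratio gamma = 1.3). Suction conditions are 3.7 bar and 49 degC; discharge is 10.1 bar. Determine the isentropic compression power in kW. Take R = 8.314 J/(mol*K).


Isentropic work: W = m*(gamma/(gamma-1))*(R*T1/MW)*((P2/P1)^((gamma-1)/gamma) - 1)
T1 = 49 + 273.15 = 322.15 K
Pressure ratio = 10.1 / 3.7 = 2.72973
Exponent = (1.3 - 1)/1.3 = 0.230769
(P2/P1)^exp - 1 = 2.72973^0.230769 - 1 = 0.26079
W = 34.8 * 1.3 / 0.3 * 8.314 * 322.15 / 28 * 0.26079 = 3762

3762 kW


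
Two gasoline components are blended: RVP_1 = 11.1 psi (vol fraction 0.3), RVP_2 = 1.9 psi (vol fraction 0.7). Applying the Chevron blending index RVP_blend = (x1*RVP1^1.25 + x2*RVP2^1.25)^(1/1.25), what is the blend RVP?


Chevron index: RVP_blend = (sum xi*RVPi^1.25)^(1/1.25)
RVP^1.25 terms: 0.3 * 11.1^1.25 + 0.7 * 1.9^1.25 = 7.63969
RVP_blend = 7.63969^(1/1.25) = 5.087

5.087 psi


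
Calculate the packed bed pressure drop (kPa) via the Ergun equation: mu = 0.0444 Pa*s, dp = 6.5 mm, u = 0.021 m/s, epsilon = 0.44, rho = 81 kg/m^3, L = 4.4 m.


dp = 6.5 mm = 0.0065 m
Viscous term = 150*0.0444*0.021*(1-0.44)^2 / (0.0065^2*0.44^3) = 12186.7
Inertial term = 1.75*81*0.021^2*(1-0.44) / (0.0065*0.44^3) = 63.2235
dP/L = 12186.7 + 63.2235 = 12249.9 Pa/m
dP = 12249.9 * 4.4 / 1000 = 53.90 kPa

53.90 kPa


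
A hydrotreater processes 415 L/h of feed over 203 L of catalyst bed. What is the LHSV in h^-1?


LHSV = volumetric feed rate / catalyst volume
= 415 L/h / 203 L
= 2.044 h^-1

2.044 h^-1


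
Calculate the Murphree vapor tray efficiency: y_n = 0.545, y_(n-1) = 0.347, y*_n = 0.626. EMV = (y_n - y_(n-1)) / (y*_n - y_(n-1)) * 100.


Murphree vapor efficiency: EMV = (y_n - y_(n-1)) / (y*_n - y_(n-1)) * 100
EMV = (0.545 - 0.347) / (0.626 - 0.347) * 100 = 0.198 / 0.279 * 100 = 70.97

70.97 %


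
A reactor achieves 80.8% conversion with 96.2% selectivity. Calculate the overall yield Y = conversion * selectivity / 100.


Overall yield = conversion (%) * selectivity (%) / 100
Conversion = 80.8%, Selectivity = 96.2%
Y = 80.8 * 96.2 / 100
= 77.7296 %

77.7296 %


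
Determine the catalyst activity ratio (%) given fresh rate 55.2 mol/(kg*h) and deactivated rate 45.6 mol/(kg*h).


Activity (%) = (rate_used / rate_fresh) * 100
rate_used = 45.6, rate_fresh = 55.2
= (45.6 / 55.2) * 100
= 0.8261 * 100 = 82.61

82.61 %


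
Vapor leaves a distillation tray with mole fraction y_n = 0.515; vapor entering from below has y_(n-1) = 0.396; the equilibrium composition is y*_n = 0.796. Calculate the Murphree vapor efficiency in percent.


Murphree vapor efficiency: EMV = (y_n - y_(n-1)) / (y*_n - y_(n-1)) * 100
EMV = (0.515 - 0.396) / (0.796 - 0.396) * 100 = 0.119 / 0.4 * 100 = 29.75

29.75 %


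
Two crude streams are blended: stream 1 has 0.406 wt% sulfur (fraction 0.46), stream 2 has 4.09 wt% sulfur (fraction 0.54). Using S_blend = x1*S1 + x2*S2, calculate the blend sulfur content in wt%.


Linear sulfur blending: S_blend = x1*S1 + x2*S2
Contribution 1: 0.46 * 0.406 = 0.18676 wt%
Contribution 2: 0.54 * 4.09 = 2.2086 wt%
S_blend = 0.18676 + 2.2086 = 2.39536

2.39536 wt%


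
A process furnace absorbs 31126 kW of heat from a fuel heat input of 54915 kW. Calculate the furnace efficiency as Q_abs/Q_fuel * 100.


Furnace efficiency = Q_absorbed / Q_fuel * 100
= 31126 / 54915 * 100 = 56.68

56.68 %


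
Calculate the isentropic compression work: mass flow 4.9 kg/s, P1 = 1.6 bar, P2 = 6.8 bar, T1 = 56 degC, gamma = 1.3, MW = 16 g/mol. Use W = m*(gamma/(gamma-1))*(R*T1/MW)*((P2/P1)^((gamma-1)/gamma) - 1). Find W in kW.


Isentropic work: W = m*(gamma/(gamma-1))*(R*T1/MW)*((P2/P1)^((gamma-1)/gamma) - 1)
T1 = 56 + 273.15 = 329.15 K
Pressure ratio = 6.8 / 1.6 = 4.25
Exponent = (1.3 - 1)/1.3 = 0.230769
(P2/P1)^exp - 1 = 4.25^0.230769 - 1 = 0.396409
W = 4.9 * 1.3 / 0.3 * 8.314 * 329.15 / 16 * 0.396409 = 1440

1440 kW


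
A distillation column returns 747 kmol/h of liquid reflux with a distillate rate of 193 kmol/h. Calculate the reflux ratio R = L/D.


Reflux ratio definition: R = L / D (liquid returned / distillate withdrawn)
L = 747 kmol/h, D = 193 kmol/h
R = 747 / 193 = 3.870

3.870


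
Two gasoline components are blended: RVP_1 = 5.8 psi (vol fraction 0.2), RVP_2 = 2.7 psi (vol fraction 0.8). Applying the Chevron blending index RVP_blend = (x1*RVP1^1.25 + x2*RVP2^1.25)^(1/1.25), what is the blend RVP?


Chevron index: RVP_blend = (sum xi*RVPi^1.25)^(1/1.25)
RVP^1.25 terms: 0.2 * 5.8^1.25 + 0.8 * 2.7^1.25 = 4.569
RVP_blend = 4.569^(1/1.25) = 3.372

3.372 psi


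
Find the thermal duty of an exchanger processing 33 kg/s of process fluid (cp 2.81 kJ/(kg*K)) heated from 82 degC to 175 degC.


Q = m_dot * cp * delta_T
delta_T = 175 - 82 = 93 K
Q = 33 * 2.81 * 93
= 92.73 * 93
= 8623.89 kW

8623.89 kW


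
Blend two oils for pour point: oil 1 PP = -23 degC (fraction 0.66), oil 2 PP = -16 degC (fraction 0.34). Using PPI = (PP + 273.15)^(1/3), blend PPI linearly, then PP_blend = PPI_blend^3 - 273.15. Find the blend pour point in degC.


PPI_1 = (-23 + 273.15)^(1/3) = 6.300865
PPI_2 = (-16 + 273.15)^(1/3) = 6.359098
PPI_blend = 0.66 * 6.300865 + 0.34 * 6.359098 = 6.320664
PP_blend = 6.320664^3 - 273.15 = 252.5155 - 273.15 = -20.63

-20.63 degC


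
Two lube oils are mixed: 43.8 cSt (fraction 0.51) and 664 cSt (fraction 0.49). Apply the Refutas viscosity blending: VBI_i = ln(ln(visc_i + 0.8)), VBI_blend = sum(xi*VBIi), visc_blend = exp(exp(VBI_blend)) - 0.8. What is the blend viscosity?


Refutas method: VBN_i = 14.534*ln(ln(visc_i + 0.8)) + 10.975, blended linearly by mass fraction; since VBN is linear in VBI_i = ln(ln(visc_i + 0.8)) and the fractions sum to 1, blend VBI directly: visc = exp(exp(VBI_blend)) - 0.8
VBI_1 = ln(ln(43.8 + 0.8)) = 1.3344
VBI_2 = ln(ln(664 + 0.8)) = 1.87172
VBI_blend = 0.51 * 1.3344 + 0.49 * 1.87172 = 1.59769
visc_blend = exp(exp(1.59769)) - 0.8 = 139.2

139.2 cSt


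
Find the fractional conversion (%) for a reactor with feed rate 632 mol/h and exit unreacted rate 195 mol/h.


X = (F_in - F_out) / F_in * 100
Moles reacted = 632 - 195 = 437
X = 437 / 632 * 100
= 0.6915 * 100
= 69.15 %

69.15 %


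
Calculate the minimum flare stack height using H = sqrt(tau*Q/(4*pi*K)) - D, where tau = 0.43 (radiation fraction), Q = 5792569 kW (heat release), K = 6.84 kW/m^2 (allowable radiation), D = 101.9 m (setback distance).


tau*Q/(4*pi*K) = 0.43 * 5792569 / (4 * pi * 6.84) = 28978.4
sqrt(28978.4) = 170.23
H = 170.23 - 101.9 = 68.33

68.33 m


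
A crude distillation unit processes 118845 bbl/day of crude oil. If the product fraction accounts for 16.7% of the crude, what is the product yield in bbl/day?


Crude throughput = 118845 bbl/day
Fraction yield = 16.7%
yield = throughput * fraction / 100
yield = 118845 * 16.7 / 100 = 19847.115

19847.115 bbl/day


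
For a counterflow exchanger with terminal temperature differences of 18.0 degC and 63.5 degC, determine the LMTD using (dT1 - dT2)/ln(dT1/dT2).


LMTD = (dT1 - dT2) / ln(dT1/dT2)
= (18.0 - 63.5) / ln(18.0 / 63.5) = -45.5 / -1.26067 = 36.09

36.09 degC


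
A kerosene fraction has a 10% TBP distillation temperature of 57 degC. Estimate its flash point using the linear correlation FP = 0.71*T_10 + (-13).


FP = 0.71 * 57 + (-13) = 27.47

27.47 degC


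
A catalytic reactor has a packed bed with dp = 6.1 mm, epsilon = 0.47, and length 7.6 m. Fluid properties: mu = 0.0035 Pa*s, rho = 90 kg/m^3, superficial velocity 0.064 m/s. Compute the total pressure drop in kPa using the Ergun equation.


dp = 6.1 mm = 0.0061 m
Viscous term = 150*0.0035*0.064*(1-0.47)^2 / (0.0061^2*0.47^3) = 2443.08
Inertial term = 1.75*90*0.064^2*(1-0.47) / (0.0061*0.47^3) = 539.875
dP/L = 2443.08 + 539.875 = 2982.95 Pa/m
dP = 2982.95 * 7.6 / 1000 = 22.67 kPa

22.67 kPa


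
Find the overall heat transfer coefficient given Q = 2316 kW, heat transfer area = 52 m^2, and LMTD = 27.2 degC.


From Q = U*A*LMTD, U = Q / (A * LMTD)
U = 2316 / (52 * 27.2) = 2316 / 1414.4 = 1.637

1.637 kW/(m^2*K)


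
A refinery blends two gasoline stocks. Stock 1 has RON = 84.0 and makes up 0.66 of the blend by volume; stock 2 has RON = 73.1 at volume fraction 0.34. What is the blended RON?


Linear blending: RON_blend = sum(vi * RONi)
Contribution 1: 0.66 * 84.0 = 55.44
Contribution 2: 0.34 * 73.1 = 24.854
RON_blend = 55.44 + 24.854 = 80.294

80.294


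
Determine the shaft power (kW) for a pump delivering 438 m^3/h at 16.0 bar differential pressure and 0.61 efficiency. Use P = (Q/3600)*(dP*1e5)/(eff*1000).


Q = 438 / 3600 = 0.121667 m^3/s
P = 0.121667 * (16.0 * 1e5) / 0.61 / 1000 = 319.1

319.1 kW


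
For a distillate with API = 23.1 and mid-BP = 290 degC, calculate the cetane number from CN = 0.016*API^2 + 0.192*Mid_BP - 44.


CN = 0.016 * 23.1^2 + 0.192 * 290 - 44
CN = 8.53776 + 55.68 - 44 = 20.21776

20.21776


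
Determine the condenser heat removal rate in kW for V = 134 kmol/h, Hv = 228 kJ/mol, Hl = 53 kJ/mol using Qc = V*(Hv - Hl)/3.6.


Qc = 134 * (228 - 53) / 3.6 = 134 * 175 / 3.6 = 6514

6514 kW


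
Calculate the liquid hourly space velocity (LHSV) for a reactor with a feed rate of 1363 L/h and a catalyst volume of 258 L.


LHSV = volumetric feed rate / catalyst volume
= 1363 L/h / 258 L
= 5.283 h^-1

5.283 h^-1


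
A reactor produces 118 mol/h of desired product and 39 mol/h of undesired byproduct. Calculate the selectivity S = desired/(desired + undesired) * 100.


Selectivity = desired / (desired + undesired) * 100
Total products = 118 + 39 = 157 mol/h
S = 118 / 157 * 100
= 0.7516 * 100
= 75.16 %

75.16 %


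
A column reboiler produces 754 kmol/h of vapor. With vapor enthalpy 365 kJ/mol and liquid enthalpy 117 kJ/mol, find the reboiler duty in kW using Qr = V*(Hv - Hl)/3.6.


Qr = 754 * (365 - 117) / 3.6 = 754 * 248 / 3.6 = 51940

51940 kW


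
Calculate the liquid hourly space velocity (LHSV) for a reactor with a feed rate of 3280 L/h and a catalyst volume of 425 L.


LHSV = volumetric feed rate / catalyst volume
= 3280 L/h / 425 L
= 7.718 h^-1

7.718 h^-1


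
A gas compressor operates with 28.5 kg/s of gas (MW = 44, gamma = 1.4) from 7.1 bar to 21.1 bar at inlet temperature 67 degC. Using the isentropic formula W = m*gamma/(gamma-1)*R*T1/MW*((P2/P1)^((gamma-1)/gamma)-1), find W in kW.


Isentropic work: W = m*(gamma/(gamma-1))*(R*T1/MW)*((P2/P1)^((gamma-1)/gamma) - 1)
T1 = 67 + 273.15 = 340.15 K
Pressure ratio = 21.1 / 7.1 = 2.97183
Exponent = (1.4 - 1)/1.4 = 0.285714
(P2/P1)^exp - 1 = 2.97183^0.285714 - 1 = 0.365053
W = 28.5 * 1.4 / 0.4 * 8.314 * 340.15 / 44 * 0.365053 = 2340

2340 kW


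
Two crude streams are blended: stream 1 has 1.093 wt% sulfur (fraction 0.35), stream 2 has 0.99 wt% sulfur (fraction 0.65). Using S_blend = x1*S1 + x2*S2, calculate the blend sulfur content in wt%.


Linear sulfur blending: S_blend = x1*S1 + x2*S2
Contribution 1: 0.35 * 1.093 = 0.38255 wt%
Contribution 2: 0.65 * 0.99 = 0.6435 wt%
S_blend = 0.38255 + 0.6435 = 1.02605

1.02605 wt%


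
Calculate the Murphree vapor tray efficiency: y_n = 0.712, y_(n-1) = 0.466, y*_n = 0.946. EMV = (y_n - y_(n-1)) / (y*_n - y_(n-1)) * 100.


Murphree vapor efficiency: EMV = (y_n - y_(n-1)) / (y*_n - y_(n-1)) * 100
EMV = (0.712 - 0.466) / (0.946 - 0.466) * 100 = 0.246 / 0.48 * 100 = 51.25

51.25 %


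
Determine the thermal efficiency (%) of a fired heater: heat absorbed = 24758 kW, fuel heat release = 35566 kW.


Furnace efficiency = Q_absorbed / Q_fuel * 100
= 24758 / 35566 * 100 = 69.61

69.61 %


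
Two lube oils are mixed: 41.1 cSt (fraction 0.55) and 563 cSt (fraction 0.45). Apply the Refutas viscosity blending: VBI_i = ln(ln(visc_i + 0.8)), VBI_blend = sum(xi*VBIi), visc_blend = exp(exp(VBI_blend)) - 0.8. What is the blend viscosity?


Refutas method: VBN_i = 14.534*ln(ln(visc_i + 0.8)) + 10.975, blended linearly by mass fraction; since VBN is linear in VBI_i = ln(ln(visc_i + 0.8)) and the fractions sum to 1, blend VBI directly: visc = exp(exp(VBI_blend)) - 0.8
VBI_1 = ln(ln(41.1 + 0.8)) = 1.31782
VBI_2 = ln(ln(563 + 0.8)) = 1.84604
VBI_blend = 0.55 * 1.31782 + 0.45 * 1.84604 = 1.55552
visc_blend = exp(exp(1.55552)) - 0.8 = 113.4

113.4 cSt


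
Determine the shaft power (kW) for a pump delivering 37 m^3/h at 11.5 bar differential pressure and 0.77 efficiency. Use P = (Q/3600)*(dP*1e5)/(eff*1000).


Q = 37 / 3600 = 0.0102778 m^3/s
P = 0.0102778 * (11.5 * 1e5) / 0.77 / 1000 = 15.35

15.35 kW


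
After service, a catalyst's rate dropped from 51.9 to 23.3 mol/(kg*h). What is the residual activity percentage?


Activity (%) = (rate_used / rate_fresh) * 100
rate_used = 23.3, rate_fresh = 51.9
= (23.3 / 51.9) * 100
= 0.4489 * 100 = 44.89

44.89 %


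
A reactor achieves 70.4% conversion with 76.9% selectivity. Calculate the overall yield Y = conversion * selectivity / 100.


Overall yield = conversion (%) * selectivity (%) / 100
Conversion = 70.4%, Selectivity = 76.9%
Y = 70.4 * 76.9 / 100
= 54.1376 %

54.1376 %


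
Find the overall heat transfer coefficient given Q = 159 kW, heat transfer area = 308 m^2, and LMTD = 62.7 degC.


From Q = U*A*LMTD, U = Q / (A * LMTD)
U = 159 / (308 * 62.7) = 159 / 19311.6 = 0.008233

0.008233 kW/(m^2*K)


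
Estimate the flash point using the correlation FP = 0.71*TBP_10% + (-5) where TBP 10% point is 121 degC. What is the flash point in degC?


FP = 0.71 * 121 + (-5) = 80.91

80.91 degC


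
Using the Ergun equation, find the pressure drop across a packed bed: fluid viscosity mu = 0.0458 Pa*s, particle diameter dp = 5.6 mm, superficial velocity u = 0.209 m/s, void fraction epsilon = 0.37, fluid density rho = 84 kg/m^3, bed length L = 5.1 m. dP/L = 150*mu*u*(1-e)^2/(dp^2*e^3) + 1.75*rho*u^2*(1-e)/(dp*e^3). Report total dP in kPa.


dp = 5.6 mm = 0.0056 m
Viscous term = 150*0.0458*0.209*(1-0.37)^2 / (0.0056^2*0.37^3) = 358759
Inertial term = 1.75*84*0.209^2*(1-0.37) / (0.0056*0.37^3) = 14261.2
dP/L = 358759 + 14261.2 = 373020 Pa/m
dP = 373020 * 5.1 / 1000 = 1902 kPa

1902 kPa


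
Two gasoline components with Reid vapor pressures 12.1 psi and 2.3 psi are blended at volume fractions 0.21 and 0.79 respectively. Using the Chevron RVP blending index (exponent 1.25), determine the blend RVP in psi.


Chevron index: RVP_blend = (sum xi*RVPi^1.25)^(1/1.25)
RVP^1.25 terms: 0.21 * 12.1^1.25 + 0.79 * 2.3^1.25 = 6.97678
RVP_blend = 6.97678^(1/1.25) = 4.731

4.731 psi


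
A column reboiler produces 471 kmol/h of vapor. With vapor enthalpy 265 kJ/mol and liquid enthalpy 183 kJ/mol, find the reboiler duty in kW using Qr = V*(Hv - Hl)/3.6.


Qr = 471 * (265 - 183) / 3.6 = 471 * 82 / 3.6 = 10730

10730 kW


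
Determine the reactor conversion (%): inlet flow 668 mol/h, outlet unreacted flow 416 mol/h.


X = (F_in - F_out) / F_in * 100
Moles reacted = 668 - 416 = 252
X = 252 / 668 * 100
= 0.3772 * 100
= 37.72 %

37.72 %


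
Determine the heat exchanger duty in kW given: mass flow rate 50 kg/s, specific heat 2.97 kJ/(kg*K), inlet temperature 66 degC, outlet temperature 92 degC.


Q = m_dot * cp * delta_T
delta_T = 92 - 66 = 26 K
Q = 50 * 2.97 * 26
= 148.5 * 26
= 3861 kW

3861 kW


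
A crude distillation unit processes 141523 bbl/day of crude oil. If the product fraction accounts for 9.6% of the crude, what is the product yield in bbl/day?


Crude throughput = 141523 bbl/day
Fraction yield = 9.6%
yield = throughput * fraction / 100
yield = 141523 * 9.6 / 100 = 13586.208

13586.208 bbl/day


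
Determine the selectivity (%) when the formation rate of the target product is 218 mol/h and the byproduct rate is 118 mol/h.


Selectivity = desired / (desired + undesired) * 100
Total products = 218 + 118 = 336 mol/h
S = 218 / 336 * 100
= 0.6488 * 100
= 64.88 %

64.88 %


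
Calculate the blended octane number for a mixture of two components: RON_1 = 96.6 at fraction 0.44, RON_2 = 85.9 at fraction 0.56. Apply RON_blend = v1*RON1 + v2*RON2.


Linear blending: RON_blend = sum(vi * RONi)
Contribution 1: 0.44 * 96.6 = 42.504
Contribution 2: 0.56 * 85.9 = 48.104
RON_blend = 42.504 + 48.104 = 90.608

90.608


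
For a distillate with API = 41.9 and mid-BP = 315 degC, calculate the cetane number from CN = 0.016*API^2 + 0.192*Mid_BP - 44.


CN = 0.016 * 41.9^2 + 0.192 * 315 - 44
CN = 28.08976 + 60.48 - 44 = 44.56976

44.56976


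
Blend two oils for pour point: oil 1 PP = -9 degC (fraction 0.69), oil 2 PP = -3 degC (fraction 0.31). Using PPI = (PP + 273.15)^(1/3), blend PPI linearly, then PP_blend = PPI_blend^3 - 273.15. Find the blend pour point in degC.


PPI_1 = (-9 + 273.15)^(1/3) = 6.416283
PPI_2 = (-3 + 273.15)^(1/3) = 6.464501
PPI_blend = 0.69 * 6.416283 + 0.31 * 6.464501 = 6.431231
PP_blend = 6.431231^3 - 273.15 = 266.0004 - 273.15 = -7.15

-7.15 degC


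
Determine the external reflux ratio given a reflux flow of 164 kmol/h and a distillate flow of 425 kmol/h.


Reflux ratio definition: R = L / D (liquid returned / distillate withdrawn)
L = 164 kmol/h, D = 425 kmol/h
R = 164 / 425 = 0.3859

0.3859


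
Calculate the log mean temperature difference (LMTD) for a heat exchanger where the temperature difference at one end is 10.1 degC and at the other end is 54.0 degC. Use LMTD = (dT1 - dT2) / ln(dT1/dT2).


LMTD = (dT1 - dT2) / ln(dT1/dT2)
= (10.1 - 54.0) / ln(10.1 / 54.0) = -43.9 / -1.67645 = 26.19

26.19 degC


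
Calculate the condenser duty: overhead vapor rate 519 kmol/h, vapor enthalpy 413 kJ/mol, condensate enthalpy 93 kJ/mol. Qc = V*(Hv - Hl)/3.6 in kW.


Qc = 519 * (413 - 93) / 3.6 = 519 * 320 / 3.6 = 46130

46130 kW


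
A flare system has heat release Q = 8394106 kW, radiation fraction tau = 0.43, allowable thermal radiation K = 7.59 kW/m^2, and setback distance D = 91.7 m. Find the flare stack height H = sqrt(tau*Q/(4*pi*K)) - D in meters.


tau*Q/(4*pi*K) = 0.43 * 8394106 / (4 * pi * 7.59) = 37843.5
sqrt(37843.5) = 194.534
H = 194.534 - 91.7 = 102.8

102.8 m


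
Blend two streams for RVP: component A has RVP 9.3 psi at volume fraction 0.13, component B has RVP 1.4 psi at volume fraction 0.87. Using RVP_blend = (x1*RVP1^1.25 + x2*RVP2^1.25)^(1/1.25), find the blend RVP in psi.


Chevron index: RVP_blend = (sum xi*RVPi^1.25)^(1/1.25)
RVP^1.25 terms: 0.13 * 9.3^1.25 + 0.87 * 1.4^1.25 = 3.43617
RVP_blend = 3.43617^(1/1.25) = 2.684

2.684 psi


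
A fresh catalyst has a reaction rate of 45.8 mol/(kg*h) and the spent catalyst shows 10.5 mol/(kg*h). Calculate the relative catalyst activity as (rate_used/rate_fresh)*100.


Activity (%) = (rate_used / rate_fresh) * 100
rate_used = 10.5, rate_fresh = 45.8
= (10.5 / 45.8) * 100
= 0.2293 * 100 = 22.93

22.93 %


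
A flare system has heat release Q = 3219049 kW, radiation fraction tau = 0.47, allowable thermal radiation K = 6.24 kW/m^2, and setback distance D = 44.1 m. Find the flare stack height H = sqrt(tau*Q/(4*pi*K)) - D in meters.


tau*Q/(4*pi*K) = 0.47 * 3219049 / (4 * pi * 6.24) = 19294.4
sqrt(19294.4) = 138.904
H = 138.904 - 44.1 = 94.80

94.80 m


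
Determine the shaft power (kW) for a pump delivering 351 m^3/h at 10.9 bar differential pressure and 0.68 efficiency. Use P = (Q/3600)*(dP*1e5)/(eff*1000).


Q = 351 / 3600 = 0.0975 m^3/s
P = 0.0975 * (10.9 * 1e5) / 0.68 / 1000 = 156.3

156.3 kW


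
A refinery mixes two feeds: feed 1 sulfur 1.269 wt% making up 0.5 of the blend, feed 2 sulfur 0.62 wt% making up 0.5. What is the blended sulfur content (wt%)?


Linear sulfur blending: S_blend = x1*S1 + x2*S2
Contribution 1: 0.5 * 1.269 = 0.6345 wt%
Contribution 2: 0.5 * 0.62 = 0.31 wt%
S_blend = 0.6345 + 0.31 = 0.9445

0.9445 wt%


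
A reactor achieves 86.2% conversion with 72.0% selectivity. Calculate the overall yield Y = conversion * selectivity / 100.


Overall yield = conversion (%) * selectivity (%) / 100
Conversion = 86.2%, Selectivity = 72.0%
Y = 86.2 * 72.0 / 100
= 62.064 %

62.064 %


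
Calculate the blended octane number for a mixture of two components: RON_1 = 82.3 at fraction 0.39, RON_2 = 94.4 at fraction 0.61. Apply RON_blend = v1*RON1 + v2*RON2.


Linear blending: RON_blend = sum(vi * RONi)
Contribution 1: 0.39 * 82.3 = 32.097
Contribution 2: 0.61 * 94.4 = 57.584
RON_blend = 32.097 + 57.584 = 89.681

89.681


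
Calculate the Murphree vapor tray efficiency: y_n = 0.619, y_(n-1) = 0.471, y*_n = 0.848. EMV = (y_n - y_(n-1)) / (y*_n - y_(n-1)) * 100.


Murphree vapor efficiency: EMV = (y_n - y_(n-1)) / (y*_n - y_(n-1)) * 100
EMV = (0.619 - 0.471) / (0.848 - 0.471) * 100 = 0.148 / 0.377 * 100 = 39.26

39.26 %


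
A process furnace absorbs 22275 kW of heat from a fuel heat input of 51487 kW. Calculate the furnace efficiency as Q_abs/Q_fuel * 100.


Furnace efficiency = Q_absorbed / Q_fuel * 100
= 22275 / 51487 * 100 = 43.26

43.26 %
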